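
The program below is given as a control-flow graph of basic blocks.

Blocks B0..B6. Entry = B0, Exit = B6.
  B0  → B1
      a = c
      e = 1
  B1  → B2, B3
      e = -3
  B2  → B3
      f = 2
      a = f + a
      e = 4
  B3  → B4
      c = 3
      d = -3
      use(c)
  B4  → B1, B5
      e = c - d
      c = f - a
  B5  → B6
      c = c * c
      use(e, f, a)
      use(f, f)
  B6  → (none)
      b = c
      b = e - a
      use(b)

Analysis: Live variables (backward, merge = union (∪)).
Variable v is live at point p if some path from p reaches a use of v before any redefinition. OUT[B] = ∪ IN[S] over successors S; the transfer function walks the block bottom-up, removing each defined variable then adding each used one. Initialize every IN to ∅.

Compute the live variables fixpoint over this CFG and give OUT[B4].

Answer: {a, c, e, f}

Trace:
Per-block solution:
  B0: | IN={c, f} | OUT={a, f}
  B1: | IN={a, f} | OUT={a, f}
  B2: | IN={a} | OUT={a, f}
  B3: | IN={a, f} | OUT={a, c, d, f}
  B4: | IN={a, c, d, f} | OUT={a, c, e, f}
  B5: | IN={a, c, e, f} | OUT={a, c, e}
  B6: | IN={a, c, e} | OUT={}

Merge at B4: OUT[B4] = IN[B1] ⊔ IN[B5] = {a, c, e, f}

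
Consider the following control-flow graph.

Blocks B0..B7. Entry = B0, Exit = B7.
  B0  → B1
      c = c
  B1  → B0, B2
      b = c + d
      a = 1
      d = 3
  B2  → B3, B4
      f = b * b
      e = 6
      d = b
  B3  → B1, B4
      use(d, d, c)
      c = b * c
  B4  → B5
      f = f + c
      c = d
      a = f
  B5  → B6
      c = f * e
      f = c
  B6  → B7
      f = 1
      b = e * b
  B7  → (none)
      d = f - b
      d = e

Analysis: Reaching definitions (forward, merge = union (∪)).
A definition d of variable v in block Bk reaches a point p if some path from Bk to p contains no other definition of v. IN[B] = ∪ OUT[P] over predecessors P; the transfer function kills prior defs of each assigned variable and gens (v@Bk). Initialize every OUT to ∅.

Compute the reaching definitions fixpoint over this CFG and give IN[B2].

Per-block solution:
  B0:  IN={a@B1, b@B1, c@B0, c@B3, d@B1, e@B2, f@B2}  OUT={a@B1, b@B1, c@B0, d@B1, e@B2, f@B2}
  B1:  IN={a@B1, b@B1, c@B0, c@B3, d@B1, d@B2, e@B2, f@B2}  OUT={a@B1, b@B1, c@B0, c@B3, d@B1, e@B2, f@B2}
  B2:  IN={a@B1, b@B1, c@B0, c@B3, d@B1, e@B2, f@B2}  OUT={a@B1, b@B1, c@B0, c@B3, d@B2, e@B2, f@B2}
  B3:  IN={a@B1, b@B1, c@B0, c@B3, d@B2, e@B2, f@B2}  OUT={a@B1, b@B1, c@B3, d@B2, e@B2, f@B2}
  B4:  IN={a@B1, b@B1, c@B0, c@B3, d@B2, e@B2, f@B2}  OUT={a@B4, b@B1, c@B4, d@B2, e@B2, f@B4}
  B5:  IN={a@B4, b@B1, c@B4, d@B2, e@B2, f@B4}  OUT={a@B4, b@B1, c@B5, d@B2, e@B2, f@B5}
  B6:  IN={a@B4, b@B1, c@B5, d@B2, e@B2, f@B5}  OUT={a@B4, b@B6, c@B5, d@B2, e@B2, f@B6}
  B7:  IN={a@B4, b@B6, c@B5, d@B2, e@B2, f@B6}  OUT={a@B4, b@B6, c@B5, d@B7, e@B2, f@B6}

Merge at B2: IN[B2] = OUT[B1] = {a@B1, b@B1, c@B0, c@B3, d@B1, e@B2, f@B2}

Answer: {a@B1, b@B1, c@B0, c@B3, d@B1, e@B2, f@B2}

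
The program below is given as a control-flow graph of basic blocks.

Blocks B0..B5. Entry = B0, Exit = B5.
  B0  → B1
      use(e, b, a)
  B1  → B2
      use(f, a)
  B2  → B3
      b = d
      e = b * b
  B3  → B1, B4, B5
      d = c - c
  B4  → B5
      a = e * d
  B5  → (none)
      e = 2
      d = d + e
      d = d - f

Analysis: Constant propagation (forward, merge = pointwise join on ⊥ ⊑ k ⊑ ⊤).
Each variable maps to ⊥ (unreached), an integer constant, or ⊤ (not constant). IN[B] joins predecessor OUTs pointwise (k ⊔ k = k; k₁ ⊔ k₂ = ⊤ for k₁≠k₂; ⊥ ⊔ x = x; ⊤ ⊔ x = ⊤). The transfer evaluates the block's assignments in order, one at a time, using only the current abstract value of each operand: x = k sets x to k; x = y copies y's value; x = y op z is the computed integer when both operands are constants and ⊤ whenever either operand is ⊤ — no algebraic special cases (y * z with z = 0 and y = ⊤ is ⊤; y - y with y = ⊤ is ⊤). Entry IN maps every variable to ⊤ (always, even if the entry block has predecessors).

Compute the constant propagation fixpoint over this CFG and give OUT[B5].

Fixpoint table:
  B0:   IN=(all ⊤)   OUT=(all ⊤)
  B1:   IN=(all ⊤)   OUT=(all ⊤)
  B2:   IN=(all ⊤)   OUT=(all ⊤)
  B3:   IN=(all ⊤)   OUT=(all ⊤)
  B4:   IN=(all ⊤)   OUT=(all ⊤)
  B5:   IN=(all ⊤)   OUT={e:2; rest ⊤}

Merge at B5: IN[B5] = OUT[B3] ⊔ OUT[B4] = {a: ⊤, b: ⊤, c: ⊤, d: ⊤, e: ⊤, f: ⊤}
Applying B5's transfer function to that IN value gives OUT[B5] (row B5 above).

Answer: {a: ⊤, b: ⊤, c: ⊤, d: ⊤, e: 2, f: ⊤}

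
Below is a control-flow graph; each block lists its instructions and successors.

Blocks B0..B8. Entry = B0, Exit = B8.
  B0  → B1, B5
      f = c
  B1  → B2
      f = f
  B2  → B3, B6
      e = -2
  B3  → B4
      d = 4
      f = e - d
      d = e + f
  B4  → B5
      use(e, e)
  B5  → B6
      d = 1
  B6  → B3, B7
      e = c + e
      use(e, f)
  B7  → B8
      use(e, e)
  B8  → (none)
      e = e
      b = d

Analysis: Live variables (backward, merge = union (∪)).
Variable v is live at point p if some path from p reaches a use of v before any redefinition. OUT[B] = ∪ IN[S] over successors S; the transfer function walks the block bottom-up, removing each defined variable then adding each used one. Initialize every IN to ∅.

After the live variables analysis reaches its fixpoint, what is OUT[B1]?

Answer: {c, d, f}

Trace:
Fixpoint table:
  B0:   IN={c, d, e}   OUT={c, d, e, f}
  B1:   IN={c, d, f}   OUT={c, d, f}
  B2:   IN={c, d, f}   OUT={c, d, e, f}
  B3:   IN={c, e}   OUT={c, e, f}
  B4:   IN={c, e, f}   OUT={c, e, f}
  B5:   IN={c, e, f}   OUT={c, d, e, f}
  B6:   IN={c, d, e, f}   OUT={c, d, e}
  B7:   IN={d, e}   OUT={d, e}
  B8:   IN={d, e}   OUT={}

Merge at B1: OUT[B1] = IN[B2] = {c, d, f}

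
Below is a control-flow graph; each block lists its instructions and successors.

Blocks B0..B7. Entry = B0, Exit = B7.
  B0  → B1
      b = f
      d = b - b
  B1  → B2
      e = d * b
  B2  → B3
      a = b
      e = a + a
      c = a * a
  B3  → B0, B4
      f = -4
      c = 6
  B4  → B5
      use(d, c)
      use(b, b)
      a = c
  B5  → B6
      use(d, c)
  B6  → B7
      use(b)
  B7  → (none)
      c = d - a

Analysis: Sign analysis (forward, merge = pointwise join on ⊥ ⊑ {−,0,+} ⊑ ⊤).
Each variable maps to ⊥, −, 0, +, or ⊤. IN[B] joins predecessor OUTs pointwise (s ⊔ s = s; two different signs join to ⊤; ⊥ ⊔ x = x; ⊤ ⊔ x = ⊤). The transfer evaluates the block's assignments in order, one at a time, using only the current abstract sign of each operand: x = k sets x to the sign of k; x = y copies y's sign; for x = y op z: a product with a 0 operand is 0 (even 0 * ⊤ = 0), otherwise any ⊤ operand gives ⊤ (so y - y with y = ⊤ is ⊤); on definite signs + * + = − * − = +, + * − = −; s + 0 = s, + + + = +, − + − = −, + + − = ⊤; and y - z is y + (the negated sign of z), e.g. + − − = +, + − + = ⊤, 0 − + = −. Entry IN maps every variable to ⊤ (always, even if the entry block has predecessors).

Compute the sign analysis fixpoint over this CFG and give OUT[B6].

Per-block solution:
  B0:  IN=(all ⊤)  OUT=(all ⊤)
  B1:  IN=(all ⊤)  OUT=(all ⊤)
  B2:  IN=(all ⊤)  OUT=(all ⊤)
  B3:  IN=(all ⊤)  OUT={c:+, f:-; rest ⊤}
  B4:  IN={c:+, f:-; rest ⊤}  OUT={a:+, c:+, f:-; rest ⊤}
  B5:  IN={a:+, c:+, f:-; rest ⊤}  OUT={a:+, c:+, f:-; rest ⊤}
  B6:  IN={a:+, c:+, f:-; rest ⊤}  OUT={a:+, c:+, f:-; rest ⊤}
  B7:  IN={a:+, c:+, f:-; rest ⊤}  OUT={a:+, f:-; rest ⊤}

Merge at B6: IN[B6] = OUT[B5] = {a: +, b: ⊤, c: +, d: ⊤, e: ⊤, f: -}
Applying B6's transfer function to that IN value gives OUT[B6] (row B6 above).

Answer: {a: +, b: ⊤, c: +, d: ⊤, e: ⊤, f: -}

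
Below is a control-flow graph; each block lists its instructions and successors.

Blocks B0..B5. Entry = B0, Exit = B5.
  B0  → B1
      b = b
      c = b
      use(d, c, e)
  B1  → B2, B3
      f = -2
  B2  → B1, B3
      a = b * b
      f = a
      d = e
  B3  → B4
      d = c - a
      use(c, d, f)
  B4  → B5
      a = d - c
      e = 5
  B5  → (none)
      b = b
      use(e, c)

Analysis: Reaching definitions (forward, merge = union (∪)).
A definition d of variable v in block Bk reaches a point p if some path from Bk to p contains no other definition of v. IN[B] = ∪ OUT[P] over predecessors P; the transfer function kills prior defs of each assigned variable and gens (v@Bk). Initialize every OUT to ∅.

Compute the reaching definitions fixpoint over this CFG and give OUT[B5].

Converged values:
  B0: | IN={} | OUT={b@B0, c@B0}
  B1: | IN={a@B2, b@B0, c@B0, d@B2, f@B2} | OUT={a@B2, b@B0, c@B0, d@B2, f@B1}
  B2: | IN={a@B2, b@B0, c@B0, d@B2, f@B1} | OUT={a@B2, b@B0, c@B0, d@B2, f@B2}
  B3: | IN={a@B2, b@B0, c@B0, d@B2, f@B1, f@B2} | OUT={a@B2, b@B0, c@B0, d@B3, f@B1, f@B2}
  B4: | IN={a@B2, b@B0, c@B0, d@B3, f@B1, f@B2} | OUT={a@B4, b@B0, c@B0, d@B3, e@B4, f@B1, f@B2}
  B5: | IN={a@B4, b@B0, c@B0, d@B3, e@B4, f@B1, f@B2} | OUT={a@B4, b@B5, c@B0, d@B3, e@B4, f@B1, f@B2}

Merge at B5: IN[B5] = OUT[B4] = {a@B4, b@B0, c@B0, d@B3, e@B4, f@B1, f@B2}
Applying B5's transfer function to that IN value gives OUT[B5] (row B5 above).

Answer: {a@B4, b@B5, c@B0, d@B3, e@B4, f@B1, f@B2}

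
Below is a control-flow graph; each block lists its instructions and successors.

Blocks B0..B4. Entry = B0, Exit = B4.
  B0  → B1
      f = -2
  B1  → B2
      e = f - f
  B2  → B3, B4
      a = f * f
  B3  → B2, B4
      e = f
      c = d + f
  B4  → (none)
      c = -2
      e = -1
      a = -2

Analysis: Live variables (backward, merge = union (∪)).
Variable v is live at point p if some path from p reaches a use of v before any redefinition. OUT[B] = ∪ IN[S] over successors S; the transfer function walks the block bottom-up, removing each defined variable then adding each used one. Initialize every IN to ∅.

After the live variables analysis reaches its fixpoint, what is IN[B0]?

Converged values:
  B0:  IN={d}  OUT={d, f}
  B1:  IN={d, f}  OUT={d, f}
  B2:  IN={d, f}  OUT={d, f}
  B3:  IN={d, f}  OUT={d, f}
  B4:  IN={}  OUT={}

Merge at B0: OUT[B0] = IN[B1] = {d, f}
Applying B0's transfer function to that OUT value gives IN[B0] (row B0 above).

Answer: {d}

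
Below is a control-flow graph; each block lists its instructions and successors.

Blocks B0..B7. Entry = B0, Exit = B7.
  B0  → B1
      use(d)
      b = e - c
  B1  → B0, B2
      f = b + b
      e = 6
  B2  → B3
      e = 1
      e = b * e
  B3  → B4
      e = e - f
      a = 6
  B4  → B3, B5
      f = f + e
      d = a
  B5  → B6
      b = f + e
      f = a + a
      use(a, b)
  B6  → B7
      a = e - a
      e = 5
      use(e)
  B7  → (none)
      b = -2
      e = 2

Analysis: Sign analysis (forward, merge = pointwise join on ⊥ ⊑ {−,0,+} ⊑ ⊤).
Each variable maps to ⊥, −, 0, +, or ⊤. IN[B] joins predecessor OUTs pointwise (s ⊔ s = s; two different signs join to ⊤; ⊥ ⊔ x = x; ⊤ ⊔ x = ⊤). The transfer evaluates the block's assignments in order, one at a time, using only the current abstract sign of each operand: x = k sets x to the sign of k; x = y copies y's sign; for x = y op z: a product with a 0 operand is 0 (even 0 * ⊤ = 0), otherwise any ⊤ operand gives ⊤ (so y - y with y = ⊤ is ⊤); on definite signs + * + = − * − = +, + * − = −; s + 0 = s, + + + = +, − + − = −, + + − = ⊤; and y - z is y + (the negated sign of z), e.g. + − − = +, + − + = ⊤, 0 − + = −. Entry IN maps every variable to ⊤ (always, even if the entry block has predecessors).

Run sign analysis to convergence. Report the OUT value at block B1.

Answer: {a: ⊤, b: ⊤, c: ⊤, d: ⊤, e: +, f: ⊤}

Derivation:
Fixpoint table:
  B0:  IN=(all ⊤)  OUT=(all ⊤)
  B1:  IN=(all ⊤)  OUT={e:+; rest ⊤}
  B2:  IN={e:+; rest ⊤}  OUT=(all ⊤)
  B3:  IN=(all ⊤)  OUT={a:+; rest ⊤}
  B4:  IN={a:+; rest ⊤}  OUT={a:+, d:+; rest ⊤}
  B5:  IN={a:+, d:+; rest ⊤}  OUT={a:+, d:+, f:+; rest ⊤}
  B6:  IN={a:+, d:+, f:+; rest ⊤}  OUT={d:+, e:+, f:+; rest ⊤}
  B7:  IN={d:+, e:+, f:+; rest ⊤}  OUT={b:-, d:+, e:+, f:+; rest ⊤}

Merge at B1: IN[B1] = OUT[B0] = {a: ⊤, b: ⊤, c: ⊤, d: ⊤, e: ⊤, f: ⊤}
Applying B1's transfer function to that IN value gives OUT[B1] (row B1 above).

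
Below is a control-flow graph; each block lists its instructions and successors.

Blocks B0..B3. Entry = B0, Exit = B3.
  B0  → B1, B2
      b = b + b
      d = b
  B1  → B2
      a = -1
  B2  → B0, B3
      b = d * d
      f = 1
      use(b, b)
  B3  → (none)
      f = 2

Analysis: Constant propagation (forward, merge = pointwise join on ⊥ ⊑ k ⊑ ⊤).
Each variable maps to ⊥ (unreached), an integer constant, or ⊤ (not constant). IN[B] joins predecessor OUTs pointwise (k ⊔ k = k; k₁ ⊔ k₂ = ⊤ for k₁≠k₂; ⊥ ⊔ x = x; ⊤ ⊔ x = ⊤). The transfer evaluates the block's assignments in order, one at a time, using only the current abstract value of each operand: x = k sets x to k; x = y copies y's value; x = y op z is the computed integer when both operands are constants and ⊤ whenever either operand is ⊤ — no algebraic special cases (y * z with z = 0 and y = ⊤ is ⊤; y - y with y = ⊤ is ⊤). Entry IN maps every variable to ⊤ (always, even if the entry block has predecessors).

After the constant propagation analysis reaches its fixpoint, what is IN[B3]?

Answer: {a: ⊤, b: ⊤, c: ⊤, d: ⊤, e: ⊤, f: 1}

Derivation:
Fixpoint table:
  B0: | IN=(all ⊤) | OUT=(all ⊤)
  B1: | IN=(all ⊤) | OUT={a:-1; rest ⊤}
  B2: | IN=(all ⊤) | OUT={f:1; rest ⊤}
  B3: | IN={f:1; rest ⊤} | OUT={f:2; rest ⊤}

Merge at B3: IN[B3] = OUT[B2] = {a: ⊤, b: ⊤, c: ⊤, d: ⊤, e: ⊤, f: 1}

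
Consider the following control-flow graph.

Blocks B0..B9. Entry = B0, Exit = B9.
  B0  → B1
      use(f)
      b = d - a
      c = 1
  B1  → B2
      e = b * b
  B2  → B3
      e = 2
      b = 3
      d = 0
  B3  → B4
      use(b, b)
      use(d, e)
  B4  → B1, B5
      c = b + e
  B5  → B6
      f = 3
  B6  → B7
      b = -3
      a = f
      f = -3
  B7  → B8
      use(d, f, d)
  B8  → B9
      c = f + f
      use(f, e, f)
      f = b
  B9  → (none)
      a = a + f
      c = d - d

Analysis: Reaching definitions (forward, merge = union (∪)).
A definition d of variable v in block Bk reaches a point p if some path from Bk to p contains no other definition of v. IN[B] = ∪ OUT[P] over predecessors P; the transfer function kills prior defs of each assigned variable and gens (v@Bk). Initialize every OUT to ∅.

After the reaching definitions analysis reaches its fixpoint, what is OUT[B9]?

Answer: {a@B9, b@B6, c@B9, d@B2, e@B2, f@B8}

Trace:
Fixpoint table:
  B0:  IN={}  OUT={b@B0, c@B0}
  B1:  IN={b@B0, b@B2, c@B0, c@B4, d@B2, e@B2}  OUT={b@B0, b@B2, c@B0, c@B4, d@B2, e@B1}
  B2:  IN={b@B0, b@B2, c@B0, c@B4, d@B2, e@B1}  OUT={b@B2, c@B0, c@B4, d@B2, e@B2}
  B3:  IN={b@B2, c@B0, c@B4, d@B2, e@B2}  OUT={b@B2, c@B0, c@B4, d@B2, e@B2}
  B4:  IN={b@B2, c@B0, c@B4, d@B2, e@B2}  OUT={b@B2, c@B4, d@B2, e@B2}
  B5:  IN={b@B2, c@B4, d@B2, e@B2}  OUT={b@B2, c@B4, d@B2, e@B2, f@B5}
  B6:  IN={b@B2, c@B4, d@B2, e@B2, f@B5}  OUT={a@B6, b@B6, c@B4, d@B2, e@B2, f@B6}
  B7:  IN={a@B6, b@B6, c@B4, d@B2, e@B2, f@B6}  OUT={a@B6, b@B6, c@B4, d@B2, e@B2, f@B6}
  B8:  IN={a@B6, b@B6, c@B4, d@B2, e@B2, f@B6}  OUT={a@B6, b@B6, c@B8, d@B2, e@B2, f@B8}
  B9:  IN={a@B6, b@B6, c@B8, d@B2, e@B2, f@B8}  OUT={a@B9, b@B6, c@B9, d@B2, e@B2, f@B8}

Merge at B9: IN[B9] = OUT[B8] = {a@B6, b@B6, c@B8, d@B2, e@B2, f@B8}
Applying B9's transfer function to that IN value gives OUT[B9] (row B9 above).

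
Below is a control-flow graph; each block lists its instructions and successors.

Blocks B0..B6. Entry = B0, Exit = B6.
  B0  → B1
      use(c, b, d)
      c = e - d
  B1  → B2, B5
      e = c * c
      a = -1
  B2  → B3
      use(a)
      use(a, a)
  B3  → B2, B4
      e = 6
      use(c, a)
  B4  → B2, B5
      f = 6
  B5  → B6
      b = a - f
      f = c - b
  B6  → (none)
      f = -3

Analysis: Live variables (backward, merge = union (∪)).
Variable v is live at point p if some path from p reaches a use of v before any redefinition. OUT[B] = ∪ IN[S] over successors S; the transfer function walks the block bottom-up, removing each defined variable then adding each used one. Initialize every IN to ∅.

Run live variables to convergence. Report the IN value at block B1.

Fixpoint table:
  B0: | IN={b, c, d, e, f} | OUT={c, f}
  B1: | IN={c, f} | OUT={a, c, f}
  B2: | IN={a, c} | OUT={a, c}
  B3: | IN={a, c} | OUT={a, c}
  B4: | IN={a, c} | OUT={a, c, f}
  B5: | IN={a, c, f} | OUT={}
  B6: | IN={} | OUT={}

Merge at B1: OUT[B1] = IN[B2] ⊔ IN[B5] = {a, c, f}
Applying B1's transfer function to that OUT value gives IN[B1] (row B1 above).

Answer: {c, f}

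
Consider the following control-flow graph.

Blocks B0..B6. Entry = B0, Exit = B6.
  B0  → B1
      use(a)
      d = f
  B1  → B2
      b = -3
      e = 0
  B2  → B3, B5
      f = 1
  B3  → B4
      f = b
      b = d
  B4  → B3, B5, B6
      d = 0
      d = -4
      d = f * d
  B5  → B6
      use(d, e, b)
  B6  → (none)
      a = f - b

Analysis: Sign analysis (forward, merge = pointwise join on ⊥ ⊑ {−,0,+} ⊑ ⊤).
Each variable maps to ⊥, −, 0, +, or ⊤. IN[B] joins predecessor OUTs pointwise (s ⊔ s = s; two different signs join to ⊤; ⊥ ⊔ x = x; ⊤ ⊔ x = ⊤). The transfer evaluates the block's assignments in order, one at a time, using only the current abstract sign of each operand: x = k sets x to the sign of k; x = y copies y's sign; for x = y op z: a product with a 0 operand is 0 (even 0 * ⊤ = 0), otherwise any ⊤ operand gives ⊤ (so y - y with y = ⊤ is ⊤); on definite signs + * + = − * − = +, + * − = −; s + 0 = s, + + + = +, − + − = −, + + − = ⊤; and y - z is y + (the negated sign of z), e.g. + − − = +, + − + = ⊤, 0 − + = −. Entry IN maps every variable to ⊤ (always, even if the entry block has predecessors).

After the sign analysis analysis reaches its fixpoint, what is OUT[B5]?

Answer: {a: ⊤, b: ⊤, c: ⊤, d: ⊤, e: 0, f: ⊤}

Working:
Fixpoint table:
  B0: | IN=(all ⊤) | OUT=(all ⊤)
  B1: | IN=(all ⊤) | OUT={b:-, e:0; rest ⊤}
  B2: | IN={b:-, e:0; rest ⊤} | OUT={b:-, e:0, f:+; rest ⊤}
  B3: | IN={e:0; rest ⊤} | OUT={e:0; rest ⊤}
  B4: | IN={e:0; rest ⊤} | OUT={e:0; rest ⊤}
  B5: | IN={e:0; rest ⊤} | OUT={e:0; rest ⊤}
  B6: | IN={e:0; rest ⊤} | OUT={e:0; rest ⊤}

Merge at B5: IN[B5] = OUT[B2] ⊔ OUT[B4] = {a: ⊤, b: ⊤, c: ⊤, d: ⊤, e: 0, f: ⊤}
Applying B5's transfer function to that IN value gives OUT[B5] (row B5 above).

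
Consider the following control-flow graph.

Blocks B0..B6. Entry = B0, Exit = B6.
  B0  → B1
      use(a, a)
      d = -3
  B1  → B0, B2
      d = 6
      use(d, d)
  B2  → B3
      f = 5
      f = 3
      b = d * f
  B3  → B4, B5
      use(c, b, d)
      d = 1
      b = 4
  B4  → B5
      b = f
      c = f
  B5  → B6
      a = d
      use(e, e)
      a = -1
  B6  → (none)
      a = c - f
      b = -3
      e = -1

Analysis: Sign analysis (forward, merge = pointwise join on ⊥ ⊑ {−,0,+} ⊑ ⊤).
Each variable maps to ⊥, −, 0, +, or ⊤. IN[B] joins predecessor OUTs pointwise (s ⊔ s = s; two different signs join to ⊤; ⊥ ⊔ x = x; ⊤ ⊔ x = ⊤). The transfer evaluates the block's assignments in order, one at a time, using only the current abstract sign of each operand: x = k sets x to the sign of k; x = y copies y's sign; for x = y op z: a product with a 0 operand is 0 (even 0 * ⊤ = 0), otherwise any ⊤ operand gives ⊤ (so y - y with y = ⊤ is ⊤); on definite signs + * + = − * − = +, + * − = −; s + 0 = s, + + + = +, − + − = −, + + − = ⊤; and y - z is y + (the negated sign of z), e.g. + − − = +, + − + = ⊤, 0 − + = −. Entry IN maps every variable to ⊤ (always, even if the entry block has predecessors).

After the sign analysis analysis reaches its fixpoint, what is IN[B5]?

Answer: {a: ⊤, b: +, c: ⊤, d: +, e: ⊤, f: +}

Derivation:
Fixpoint table:
  B0:  IN=(all ⊤)  OUT={d:-; rest ⊤}
  B1:  IN={d:-; rest ⊤}  OUT={d:+; rest ⊤}
  B2:  IN={d:+; rest ⊤}  OUT={b:+, d:+, f:+; rest ⊤}
  B3:  IN={b:+, d:+, f:+; rest ⊤}  OUT={b:+, d:+, f:+; rest ⊤}
  B4:  IN={b:+, d:+, f:+; rest ⊤}  OUT={b:+, c:+, d:+, f:+; rest ⊤}
  B5:  IN={b:+, d:+, f:+; rest ⊤}  OUT={a:-, b:+, d:+, f:+; rest ⊤}
  B6:  IN={a:-, b:+, d:+, f:+; rest ⊤}  OUT={b:-, d:+, e:-, f:+; rest ⊤}

Merge at B5: IN[B5] = OUT[B3] ⊔ OUT[B4] = {a: ⊤, b: +, c: ⊤, d: +, e: ⊤, f: +}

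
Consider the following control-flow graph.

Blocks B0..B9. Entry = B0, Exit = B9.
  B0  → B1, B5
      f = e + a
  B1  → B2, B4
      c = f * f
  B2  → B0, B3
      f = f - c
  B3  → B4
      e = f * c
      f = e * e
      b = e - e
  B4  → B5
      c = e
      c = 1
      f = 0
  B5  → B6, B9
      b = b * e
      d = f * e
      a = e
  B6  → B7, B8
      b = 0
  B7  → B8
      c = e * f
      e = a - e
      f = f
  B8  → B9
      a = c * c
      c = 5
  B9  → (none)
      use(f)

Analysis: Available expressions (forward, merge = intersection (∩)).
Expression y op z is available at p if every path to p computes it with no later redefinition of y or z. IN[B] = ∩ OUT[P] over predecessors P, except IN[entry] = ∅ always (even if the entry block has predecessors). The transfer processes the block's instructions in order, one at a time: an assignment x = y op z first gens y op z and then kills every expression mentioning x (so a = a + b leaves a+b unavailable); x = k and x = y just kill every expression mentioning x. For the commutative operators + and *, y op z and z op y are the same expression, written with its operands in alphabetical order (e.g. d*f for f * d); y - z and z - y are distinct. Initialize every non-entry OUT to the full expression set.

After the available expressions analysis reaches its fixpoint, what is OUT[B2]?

Answer: {a+e}

Working:
Converged values:
  B0:  IN={}  OUT={a+e}
  B1:  IN={a+e}  OUT={a+e, f*f}
  B2:  IN={a+e, f*f}  OUT={a+e}
  B3:  IN={a+e}  OUT={e*e, e-e}
  B4:  IN={}  OUT={}
  B5:  IN={}  OUT={e*f}
  B6:  IN={e*f}  OUT={e*f}
  B7:  IN={e*f}  OUT={}
  B8:  IN={}  OUT={}
  B9:  IN={}  OUT={}

Merge at B2: IN[B2] = OUT[B1] = {a+e, f*f}
Applying B2's transfer function to that IN value gives OUT[B2] (row B2 above).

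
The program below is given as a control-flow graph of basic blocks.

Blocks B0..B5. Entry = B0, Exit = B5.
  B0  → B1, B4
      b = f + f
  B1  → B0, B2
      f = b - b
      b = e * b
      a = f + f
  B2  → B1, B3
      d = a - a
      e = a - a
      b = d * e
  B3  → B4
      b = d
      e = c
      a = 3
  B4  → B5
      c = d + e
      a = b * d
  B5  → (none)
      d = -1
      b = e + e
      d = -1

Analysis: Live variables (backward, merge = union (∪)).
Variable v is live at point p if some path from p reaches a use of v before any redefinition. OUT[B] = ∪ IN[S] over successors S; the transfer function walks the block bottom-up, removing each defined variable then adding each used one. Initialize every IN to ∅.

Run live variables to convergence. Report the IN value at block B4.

Answer: {b, d, e}

Derivation:
Fixpoint table:
  B0: | IN={c, d, e, f} | OUT={b, c, d, e}
  B1: | IN={b, c, d, e} | OUT={a, c, d, e, f}
  B2: | IN={a, c} | OUT={b, c, d, e}
  B3: | IN={c, d} | OUT={b, d, e}
  B4: | IN={b, d, e} | OUT={e}
  B5: | IN={e} | OUT={}

Merge at B4: OUT[B4] = IN[B5] = {e}
Applying B4's transfer function to that OUT value gives IN[B4] (row B4 above).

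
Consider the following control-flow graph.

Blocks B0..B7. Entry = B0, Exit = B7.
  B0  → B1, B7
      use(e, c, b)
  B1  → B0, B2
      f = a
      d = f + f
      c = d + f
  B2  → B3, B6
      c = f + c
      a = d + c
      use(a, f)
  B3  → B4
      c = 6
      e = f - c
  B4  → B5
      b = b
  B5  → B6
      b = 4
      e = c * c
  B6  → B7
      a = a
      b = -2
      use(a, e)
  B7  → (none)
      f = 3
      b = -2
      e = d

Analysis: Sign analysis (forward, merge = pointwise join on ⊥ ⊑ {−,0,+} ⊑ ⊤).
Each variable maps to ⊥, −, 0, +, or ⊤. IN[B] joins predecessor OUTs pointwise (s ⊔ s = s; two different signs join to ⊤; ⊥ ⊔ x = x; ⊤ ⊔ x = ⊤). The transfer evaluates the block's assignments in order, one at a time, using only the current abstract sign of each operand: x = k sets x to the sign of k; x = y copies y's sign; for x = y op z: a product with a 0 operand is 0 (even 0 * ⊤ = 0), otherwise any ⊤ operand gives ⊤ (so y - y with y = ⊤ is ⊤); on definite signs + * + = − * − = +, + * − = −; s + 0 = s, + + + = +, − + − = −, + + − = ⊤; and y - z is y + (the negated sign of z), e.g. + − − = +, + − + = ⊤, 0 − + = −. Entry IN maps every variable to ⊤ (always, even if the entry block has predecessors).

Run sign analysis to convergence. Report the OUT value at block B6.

Converged values:
  B0:  IN=(all ⊤)  OUT=(all ⊤)
  B1:  IN=(all ⊤)  OUT=(all ⊤)
  B2:  IN=(all ⊤)  OUT=(all ⊤)
  B3:  IN=(all ⊤)  OUT={c:+; rest ⊤}
  B4:  IN={c:+; rest ⊤}  OUT={c:+; rest ⊤}
  B5:  IN={c:+; rest ⊤}  OUT={b:+, c:+, e:+; rest ⊤}
  B6:  IN=(all ⊤)  OUT={b:-; rest ⊤}
  B7:  IN=(all ⊤)  OUT={b:-, f:+; rest ⊤}

Merge at B6: IN[B6] = OUT[B2] ⊔ OUT[B5] = {a: ⊤, b: ⊤, c: ⊤, d: ⊤, e: ⊤, f: ⊤}
Applying B6's transfer function to that IN value gives OUT[B6] (row B6 above).

Answer: {a: ⊤, b: -, c: ⊤, d: ⊤, e: ⊤, f: ⊤}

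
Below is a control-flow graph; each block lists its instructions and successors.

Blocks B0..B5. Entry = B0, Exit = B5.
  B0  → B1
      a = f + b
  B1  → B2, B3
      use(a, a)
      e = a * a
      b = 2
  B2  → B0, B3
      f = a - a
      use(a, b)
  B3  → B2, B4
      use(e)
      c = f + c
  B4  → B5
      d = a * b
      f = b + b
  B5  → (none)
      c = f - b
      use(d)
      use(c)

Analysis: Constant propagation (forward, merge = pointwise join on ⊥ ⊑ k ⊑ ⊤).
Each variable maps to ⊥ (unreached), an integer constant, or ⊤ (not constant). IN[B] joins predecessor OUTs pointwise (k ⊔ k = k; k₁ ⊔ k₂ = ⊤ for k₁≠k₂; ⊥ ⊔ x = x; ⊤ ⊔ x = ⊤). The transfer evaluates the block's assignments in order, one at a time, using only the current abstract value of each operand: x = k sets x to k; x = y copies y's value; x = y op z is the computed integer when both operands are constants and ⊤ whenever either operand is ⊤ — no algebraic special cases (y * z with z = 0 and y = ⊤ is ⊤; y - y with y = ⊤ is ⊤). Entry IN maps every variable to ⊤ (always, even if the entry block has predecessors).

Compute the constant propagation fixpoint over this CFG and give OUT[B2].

Per-block solution:
  B0: | IN=(all ⊤) | OUT=(all ⊤)
  B1: | IN=(all ⊤) | OUT={b:2; rest ⊤}
  B2: | IN={b:2; rest ⊤} | OUT={b:2; rest ⊤}
  B3: | IN={b:2; rest ⊤} | OUT={b:2; rest ⊤}
  B4: | IN={b:2; rest ⊤} | OUT={b:2, f:4; rest ⊤}
  B5: | IN={b:2, f:4; rest ⊤} | OUT={b:2, c:2, f:4; rest ⊤}

Merge at B2: IN[B2] = OUT[B1] ⊔ OUT[B3] = {a: ⊤, b: 2, c: ⊤, d: ⊤, e: ⊤, f: ⊤}
Applying B2's transfer function to that IN value gives OUT[B2] (row B2 above).

Answer: {a: ⊤, b: 2, c: ⊤, d: ⊤, e: ⊤, f: ⊤}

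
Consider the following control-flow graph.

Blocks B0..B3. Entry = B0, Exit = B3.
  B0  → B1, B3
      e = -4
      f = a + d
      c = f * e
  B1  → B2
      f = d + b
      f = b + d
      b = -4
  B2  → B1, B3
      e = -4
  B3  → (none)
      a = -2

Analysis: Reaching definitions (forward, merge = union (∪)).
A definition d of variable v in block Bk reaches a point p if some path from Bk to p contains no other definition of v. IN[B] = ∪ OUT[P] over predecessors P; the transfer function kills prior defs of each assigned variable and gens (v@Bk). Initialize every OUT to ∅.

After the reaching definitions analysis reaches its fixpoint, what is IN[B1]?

Answer: {b@B1, c@B0, e@B0, e@B2, f@B0, f@B1}

Derivation:
Converged values:
  B0: | IN={} | OUT={c@B0, e@B0, f@B0}
  B1: | IN={b@B1, c@B0, e@B0, e@B2, f@B0, f@B1} | OUT={b@B1, c@B0, e@B0, e@B2, f@B1}
  B2: | IN={b@B1, c@B0, e@B0, e@B2, f@B1} | OUT={b@B1, c@B0, e@B2, f@B1}
  B3: | IN={b@B1, c@B0, e@B0, e@B2, f@B0, f@B1} | OUT={a@B3, b@B1, c@B0, e@B0, e@B2, f@B0, f@B1}

Merge at B1: IN[B1] = OUT[B0] ⊔ OUT[B2] = {b@B1, c@B0, e@B0, e@B2, f@B0, f@B1}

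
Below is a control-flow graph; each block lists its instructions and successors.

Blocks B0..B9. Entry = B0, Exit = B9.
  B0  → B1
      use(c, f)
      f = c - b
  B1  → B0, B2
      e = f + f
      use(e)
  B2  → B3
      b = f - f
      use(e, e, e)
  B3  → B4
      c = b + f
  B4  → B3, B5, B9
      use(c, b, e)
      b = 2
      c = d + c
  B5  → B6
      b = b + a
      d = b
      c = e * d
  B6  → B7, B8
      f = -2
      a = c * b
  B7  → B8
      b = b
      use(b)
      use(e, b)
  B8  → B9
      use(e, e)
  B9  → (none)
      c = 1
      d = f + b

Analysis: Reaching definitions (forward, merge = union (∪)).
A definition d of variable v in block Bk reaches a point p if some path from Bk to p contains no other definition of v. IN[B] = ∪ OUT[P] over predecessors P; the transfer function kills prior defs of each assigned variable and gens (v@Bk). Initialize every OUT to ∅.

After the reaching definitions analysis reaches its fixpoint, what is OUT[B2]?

Fixpoint table:
  B0:  IN={e@B1, f@B0}  OUT={e@B1, f@B0}
  B1:  IN={e@B1, f@B0}  OUT={e@B1, f@B0}
  B2:  IN={e@B1, f@B0}  OUT={b@B2, e@B1, f@B0}
  B3:  IN={b@B2, b@B4, c@B4, e@B1, f@B0}  OUT={b@B2, b@B4, c@B3, e@B1, f@B0}
  B4:  IN={b@B2, b@B4, c@B3, e@B1, f@B0}  OUT={b@B4, c@B4, e@B1, f@B0}
  B5:  IN={b@B4, c@B4, e@B1, f@B0}  OUT={b@B5, c@B5, d@B5, e@B1, f@B0}
  B6:  IN={b@B5, c@B5, d@B5, e@B1, f@B0}  OUT={a@B6, b@B5, c@B5, d@B5, e@B1, f@B6}
  B7:  IN={a@B6, b@B5, c@B5, d@B5, e@B1, f@B6}  OUT={a@B6, b@B7, c@B5, d@B5, e@B1, f@B6}
  B8:  IN={a@B6, b@B5, b@B7, c@B5, d@B5, e@B1, f@B6}  OUT={a@B6, b@B5, b@B7, c@B5, d@B5, e@B1, f@B6}
  B9:  IN={a@B6, b@B4, b@B5, b@B7, c@B4, c@B5, d@B5, e@B1, f@B0, f@B6}  OUT={a@B6, b@B4, b@B5, b@B7, c@B9, d@B9, e@B1, f@B0, f@B6}

Merge at B2: IN[B2] = OUT[B1] = {e@B1, f@B0}
Applying B2's transfer function to that IN value gives OUT[B2] (row B2 above).

Answer: {b@B2, e@B1, f@B0}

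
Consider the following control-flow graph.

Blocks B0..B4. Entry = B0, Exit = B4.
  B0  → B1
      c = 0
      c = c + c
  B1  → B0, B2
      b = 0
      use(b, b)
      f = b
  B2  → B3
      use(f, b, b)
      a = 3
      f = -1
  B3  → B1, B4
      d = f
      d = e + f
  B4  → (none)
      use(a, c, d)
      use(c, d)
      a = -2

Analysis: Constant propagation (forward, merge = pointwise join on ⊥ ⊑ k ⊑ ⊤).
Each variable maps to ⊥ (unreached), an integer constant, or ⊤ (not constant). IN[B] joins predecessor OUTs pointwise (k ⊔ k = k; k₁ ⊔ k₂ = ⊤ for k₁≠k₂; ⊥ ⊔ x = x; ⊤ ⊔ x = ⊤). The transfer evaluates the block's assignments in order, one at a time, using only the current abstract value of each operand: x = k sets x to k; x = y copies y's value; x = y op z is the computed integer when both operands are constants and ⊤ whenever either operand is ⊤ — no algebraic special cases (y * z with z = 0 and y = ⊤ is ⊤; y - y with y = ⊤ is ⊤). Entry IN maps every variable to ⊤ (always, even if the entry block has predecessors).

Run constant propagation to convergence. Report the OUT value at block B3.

Answer: {a: 3, b: 0, c: 0, d: ⊤, e: ⊤, f: -1}

Trace:
Per-block solution:
  B0:   IN=(all ⊤)   OUT={c:0; rest ⊤}
  B1:   IN={c:0; rest ⊤}   OUT={b:0, c:0, f:0; rest ⊤}
  B2:   IN={b:0, c:0, f:0; rest ⊤}   OUT={a:3, b:0, c:0, f:-1; rest ⊤}
  B3:   IN={a:3, b:0, c:0, f:-1; rest ⊤}   OUT={a:3, b:0, c:0, f:-1; rest ⊤}
  B4:   IN={a:3, b:0, c:0, f:-1; rest ⊤}   OUT={a:-2, b:0, c:0, f:-1; rest ⊤}

Merge at B3: IN[B3] = OUT[B2] = {a: 3, b: 0, c: 0, d: ⊤, e: ⊤, f: -1}
Applying B3's transfer function to that IN value gives OUT[B3] (row B3 above).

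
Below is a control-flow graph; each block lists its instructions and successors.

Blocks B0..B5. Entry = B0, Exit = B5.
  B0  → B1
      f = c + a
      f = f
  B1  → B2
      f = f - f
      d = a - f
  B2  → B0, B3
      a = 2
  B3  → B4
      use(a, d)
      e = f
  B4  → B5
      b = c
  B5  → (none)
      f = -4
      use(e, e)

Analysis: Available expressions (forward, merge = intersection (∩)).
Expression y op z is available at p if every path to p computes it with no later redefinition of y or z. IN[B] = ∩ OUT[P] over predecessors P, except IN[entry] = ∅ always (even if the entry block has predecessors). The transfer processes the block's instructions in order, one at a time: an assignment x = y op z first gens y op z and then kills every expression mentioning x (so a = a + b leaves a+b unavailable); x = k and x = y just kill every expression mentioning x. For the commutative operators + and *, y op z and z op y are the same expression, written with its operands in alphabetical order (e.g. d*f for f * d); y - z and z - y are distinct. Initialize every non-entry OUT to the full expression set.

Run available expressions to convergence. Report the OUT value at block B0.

Fixpoint table:
  B0:   IN={}   OUT={a+c}
  B1:   IN={a+c}   OUT={a+c, a-f}
  B2:   IN={a+c, a-f}   OUT={}
  B3:   IN={}   OUT={}
  B4:   IN={}   OUT={}
  B5:   IN={}   OUT={}

Merge at B0 (entry node, so the boundary value {} is joined with the incoming edge(s)): IN[B0] = {} ∩ OUT[B2] = {}
Applying B0's transfer function to that IN value gives OUT[B0] (row B0 above).

Answer: {a+c}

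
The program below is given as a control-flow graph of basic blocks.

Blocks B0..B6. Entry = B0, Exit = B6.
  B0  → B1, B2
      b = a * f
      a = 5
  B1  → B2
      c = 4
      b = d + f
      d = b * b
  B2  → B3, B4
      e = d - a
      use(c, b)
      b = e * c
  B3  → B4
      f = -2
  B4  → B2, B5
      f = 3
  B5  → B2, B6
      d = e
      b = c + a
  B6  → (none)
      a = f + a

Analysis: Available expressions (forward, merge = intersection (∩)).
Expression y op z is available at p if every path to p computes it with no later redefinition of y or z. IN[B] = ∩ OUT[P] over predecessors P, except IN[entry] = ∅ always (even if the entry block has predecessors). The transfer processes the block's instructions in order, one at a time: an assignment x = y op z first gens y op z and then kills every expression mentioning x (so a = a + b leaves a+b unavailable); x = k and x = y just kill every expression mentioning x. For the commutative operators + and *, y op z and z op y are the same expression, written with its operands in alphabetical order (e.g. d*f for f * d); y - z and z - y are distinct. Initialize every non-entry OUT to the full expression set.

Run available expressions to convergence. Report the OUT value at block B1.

Fixpoint table:
  B0:   IN={}   OUT={}
  B1:   IN={}   OUT={b*b}
  B2:   IN={}   OUT={c*e, d-a}
  B3:   IN={c*e, d-a}   OUT={c*e, d-a}
  B4:   IN={c*e, d-a}   OUT={c*e, d-a}
  B5:   IN={c*e, d-a}   OUT={a+c, c*e}
  B6:   IN={a+c, c*e}   OUT={c*e}

Merge at B1: IN[B1] = OUT[B0] = {}
Applying B1's transfer function to that IN value gives OUT[B1] (row B1 above).

Answer: {b*b}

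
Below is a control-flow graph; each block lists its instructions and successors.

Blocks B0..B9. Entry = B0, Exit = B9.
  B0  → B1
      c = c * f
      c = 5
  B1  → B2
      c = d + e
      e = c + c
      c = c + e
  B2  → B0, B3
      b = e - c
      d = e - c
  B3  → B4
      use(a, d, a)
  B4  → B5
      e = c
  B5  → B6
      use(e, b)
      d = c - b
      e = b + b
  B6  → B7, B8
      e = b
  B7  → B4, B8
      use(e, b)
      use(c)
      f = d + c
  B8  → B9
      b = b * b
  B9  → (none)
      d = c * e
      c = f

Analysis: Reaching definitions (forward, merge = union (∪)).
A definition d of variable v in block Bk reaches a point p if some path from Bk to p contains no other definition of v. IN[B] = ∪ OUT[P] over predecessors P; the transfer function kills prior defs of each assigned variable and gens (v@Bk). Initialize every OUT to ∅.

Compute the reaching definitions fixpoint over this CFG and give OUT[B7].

Per-block solution:
  B0: | IN={b@B2, c@B1, d@B2, e@B1} | OUT={b@B2, c@B0, d@B2, e@B1}
  B1: | IN={b@B2, c@B0, d@B2, e@B1} | OUT={b@B2, c@B1, d@B2, e@B1}
  B2: | IN={b@B2, c@B1, d@B2, e@B1} | OUT={b@B2, c@B1, d@B2, e@B1}
  B3: | IN={b@B2, c@B1, d@B2, e@B1} | OUT={b@B2, c@B1, d@B2, e@B1}
  B4: | IN={b@B2, c@B1, d@B2, d@B5, e@B1, e@B6, f@B7} | OUT={b@B2, c@B1, d@B2, d@B5, e@B4, f@B7}
  B5: | IN={b@B2, c@B1, d@B2, d@B5, e@B4, f@B7} | OUT={b@B2, c@B1, d@B5, e@B5, f@B7}
  B6: | IN={b@B2, c@B1, d@B5, e@B5, f@B7} | OUT={b@B2, c@B1, d@B5, e@B6, f@B7}
  B7: | IN={b@B2, c@B1, d@B5, e@B6, f@B7} | OUT={b@B2, c@B1, d@B5, e@B6, f@B7}
  B8: | IN={b@B2, c@B1, d@B5, e@B6, f@B7} | OUT={b@B8, c@B1, d@B5, e@B6, f@B7}
  B9: | IN={b@B8, c@B1, d@B5, e@B6, f@B7} | OUT={b@B8, c@B9, d@B9, e@B6, f@B7}

Merge at B7: IN[B7] = OUT[B6] = {b@B2, c@B1, d@B5, e@B6, f@B7}
Applying B7's transfer function to that IN value gives OUT[B7] (row B7 above).

Answer: {b@B2, c@B1, d@B5, e@B6, f@B7}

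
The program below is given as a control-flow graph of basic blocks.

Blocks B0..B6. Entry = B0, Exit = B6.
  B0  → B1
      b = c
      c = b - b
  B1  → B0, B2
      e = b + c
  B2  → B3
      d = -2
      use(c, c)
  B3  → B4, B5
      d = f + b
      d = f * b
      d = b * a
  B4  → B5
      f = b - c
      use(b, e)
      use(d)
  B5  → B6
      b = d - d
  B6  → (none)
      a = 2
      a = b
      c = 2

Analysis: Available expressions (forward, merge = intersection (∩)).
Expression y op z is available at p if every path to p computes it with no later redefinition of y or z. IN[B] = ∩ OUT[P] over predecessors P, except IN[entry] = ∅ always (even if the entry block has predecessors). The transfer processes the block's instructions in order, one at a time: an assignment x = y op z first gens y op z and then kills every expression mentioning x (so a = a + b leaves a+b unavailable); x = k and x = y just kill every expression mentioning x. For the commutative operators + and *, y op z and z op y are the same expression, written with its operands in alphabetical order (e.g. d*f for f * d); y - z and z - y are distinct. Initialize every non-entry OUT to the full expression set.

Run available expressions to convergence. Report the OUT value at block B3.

Answer: {a*b, b*f, b+c, b+f, b-b}

Derivation:
Per-block solution:
  B0:  IN={}  OUT={b-b}
  B1:  IN={b-b}  OUT={b+c, b-b}
  B2:  IN={b+c, b-b}  OUT={b+c, b-b}
  B3:  IN={b+c, b-b}  OUT={a*b, b*f, b+c, b+f, b-b}
  B4:  IN={a*b, b*f, b+c, b+f, b-b}  OUT={a*b, b+c, b-b, b-c}
  B5:  IN={a*b, b+c, b-b}  OUT={d-d}
  B6:  IN={d-d}  OUT={d-d}

Merge at B3: IN[B3] = OUT[B2] = {b+c, b-b}
Applying B3's transfer function to that IN value gives OUT[B3] (row B3 above).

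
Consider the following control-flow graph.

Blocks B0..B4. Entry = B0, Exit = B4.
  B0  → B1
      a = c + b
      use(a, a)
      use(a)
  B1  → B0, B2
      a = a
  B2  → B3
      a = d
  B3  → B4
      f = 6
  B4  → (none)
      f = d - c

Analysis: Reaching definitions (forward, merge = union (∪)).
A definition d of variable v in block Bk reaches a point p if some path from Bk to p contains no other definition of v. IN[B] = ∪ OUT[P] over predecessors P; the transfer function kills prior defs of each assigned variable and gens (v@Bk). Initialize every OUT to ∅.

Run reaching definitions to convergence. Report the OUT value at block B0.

Fixpoint table:
  B0:  IN={a@B1}  OUT={a@B0}
  B1:  IN={a@B0}  OUT={a@B1}
  B2:  IN={a@B1}  OUT={a@B2}
  B3:  IN={a@B2}  OUT={a@B2, f@B3}
  B4:  IN={a@B2, f@B3}  OUT={a@B2, f@B4}

Merge at B0 (entry node, so the boundary value {} is joined with the incoming edge(s)): IN[B0] = {} ⊔ OUT[B1] = {a@B1}
Applying B0's transfer function to that IN value gives OUT[B0] (row B0 above).

Answer: {a@B0}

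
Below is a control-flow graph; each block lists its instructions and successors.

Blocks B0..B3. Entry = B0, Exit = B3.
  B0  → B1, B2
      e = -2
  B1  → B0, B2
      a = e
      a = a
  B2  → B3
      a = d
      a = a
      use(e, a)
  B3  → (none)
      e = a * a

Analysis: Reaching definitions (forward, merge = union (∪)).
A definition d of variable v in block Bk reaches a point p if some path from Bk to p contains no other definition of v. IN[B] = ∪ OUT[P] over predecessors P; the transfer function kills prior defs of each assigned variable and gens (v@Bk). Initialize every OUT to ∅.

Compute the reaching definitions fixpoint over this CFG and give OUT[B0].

Answer: {a@B1, e@B0}

Derivation:
Per-block solution:
  B0: | IN={a@B1, e@B0} | OUT={a@B1, e@B0}
  B1: | IN={a@B1, e@B0} | OUT={a@B1, e@B0}
  B2: | IN={a@B1, e@B0} | OUT={a@B2, e@B0}
  B3: | IN={a@B2, e@B0} | OUT={a@B2, e@B3}

Merge at B0 (entry node, so the boundary value {} is joined with the incoming edge(s)): IN[B0] = {} ⊔ OUT[B1] = {a@B1, e@B0}
Applying B0's transfer function to that IN value gives OUT[B0] (row B0 above).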